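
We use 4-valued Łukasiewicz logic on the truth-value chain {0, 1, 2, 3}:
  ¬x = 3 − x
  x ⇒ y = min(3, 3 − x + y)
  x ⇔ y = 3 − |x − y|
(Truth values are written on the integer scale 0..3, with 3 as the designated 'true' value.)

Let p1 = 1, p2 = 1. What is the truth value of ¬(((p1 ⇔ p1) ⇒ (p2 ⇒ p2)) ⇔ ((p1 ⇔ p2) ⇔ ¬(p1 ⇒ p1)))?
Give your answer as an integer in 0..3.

3

p1 ⇔ p1 = 1 ⇔ 1 = 3
p2 ⇒ p2 = 1 ⇒ 1 = 3
(p1 ⇔ p1) ⇒ (p2 ⇒ p2) = 3 ⇒ 3 = 3
p1 ⇔ p2 = 1 ⇔ 1 = 3
p1 ⇒ p1 = 1 ⇒ 1 = 3
¬(p1 ⇒ p1) = ¬3 = 0
(p1 ⇔ p2) ⇔ ¬(p1 ⇒ p1) = 3 ⇔ 0 = 0
((p1 ⇔ p1) ⇒ (p2 ⇒ p2)) ⇔ ((p1 ⇔ p2) ⇔ ¬(p1 ⇒ p1)) = 3 ⇔ 0 = 0
¬(((p1 ⇔ p1) ⇒ (p2 ⇒ p2)) ⇔ ((p1 ⇔ p2) ⇔ ¬(p1 ⇒ p1))) = ¬0 = 3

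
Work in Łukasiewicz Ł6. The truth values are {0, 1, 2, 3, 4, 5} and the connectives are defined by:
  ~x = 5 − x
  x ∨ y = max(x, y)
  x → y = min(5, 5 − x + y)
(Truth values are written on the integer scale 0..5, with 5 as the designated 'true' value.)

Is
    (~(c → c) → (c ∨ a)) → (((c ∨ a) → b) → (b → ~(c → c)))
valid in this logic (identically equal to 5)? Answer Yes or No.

Counterexample: take a = 0, b = 1, c = 0.
c → c = 0 → 0 = 5
~(c → c) = ~5 = 0
c ∨ a = 0 ∨ 0 = 0
~(c → c) → (c ∨ a) = 0 → 0 = 5
c ∨ a = 0 ∨ 0 = 0
(c ∨ a) → b = 0 → 1 = 5
c → c = 0 → 0 = 5
~(c → c) = ~5 = 0
b → ~(c → c) = 1 → 0 = 4
((c ∨ a) → b) → (b → ~(c → c)) = 5 → 4 = 4
(~(c → c) → (c ∨ a)) → (((c ∨ a) → b) → (b → ~(c → c))) = 5 → 4 = 4
This gives 4 ≠ 5.

No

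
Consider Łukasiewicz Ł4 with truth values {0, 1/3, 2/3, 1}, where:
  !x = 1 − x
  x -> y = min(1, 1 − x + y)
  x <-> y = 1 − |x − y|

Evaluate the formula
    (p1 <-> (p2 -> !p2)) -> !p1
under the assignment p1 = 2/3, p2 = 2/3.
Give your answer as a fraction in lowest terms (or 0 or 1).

1/3

!p2 = !2/3 = 1/3
p2 -> !p2 = 2/3 -> 1/3 = 2/3
p1 <-> (p2 -> !p2) = 2/3 <-> 2/3 = 1
!p1 = !2/3 = 1/3
(p1 <-> (p2 -> !p2)) -> !p1 = 1 -> 1/3 = 1/3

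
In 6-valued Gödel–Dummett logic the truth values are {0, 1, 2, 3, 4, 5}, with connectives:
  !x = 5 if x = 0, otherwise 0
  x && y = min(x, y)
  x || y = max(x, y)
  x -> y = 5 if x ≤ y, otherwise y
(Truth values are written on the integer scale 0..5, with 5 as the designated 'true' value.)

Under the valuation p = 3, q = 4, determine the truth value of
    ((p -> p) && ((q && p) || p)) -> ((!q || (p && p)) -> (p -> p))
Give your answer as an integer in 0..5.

5

p -> p = 3 -> 3 = 5
q && p = 4 && 3 = 3
(q && p) || p = 3 || 3 = 3
(p -> p) && ((q && p) || p) = 5 && 3 = 3
!q = !4 = 0
p && p = 3 && 3 = 3
!q || (p && p) = 0 || 3 = 3
p -> p = 3 -> 3 = 5
(!q || (p && p)) -> (p -> p) = 3 -> 5 = 5
((p -> p) && ((q && p) || p)) -> ((!q || (p && p)) -> (p -> p)) = 3 -> 5 = 5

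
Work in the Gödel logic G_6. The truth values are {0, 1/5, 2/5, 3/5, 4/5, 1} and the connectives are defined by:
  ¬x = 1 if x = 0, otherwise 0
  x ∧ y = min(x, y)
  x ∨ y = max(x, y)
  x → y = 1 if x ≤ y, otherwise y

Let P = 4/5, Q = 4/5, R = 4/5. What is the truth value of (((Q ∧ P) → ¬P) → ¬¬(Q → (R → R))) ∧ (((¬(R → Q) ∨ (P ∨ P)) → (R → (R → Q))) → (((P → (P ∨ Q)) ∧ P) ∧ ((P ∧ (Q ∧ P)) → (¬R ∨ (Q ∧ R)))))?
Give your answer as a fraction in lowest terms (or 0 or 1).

4/5

Q ∧ P = 4/5 ∧ 4/5 = 4/5
¬P = ¬4/5 = 0
(Q ∧ P) → ¬P = 4/5 → 0 = 0
R → R = 4/5 → 4/5 = 1
Q → (R → R) = 4/5 → 1 = 1
¬(Q → (R → R)) = ¬1 = 0
¬¬(Q → (R → R)) = ¬0 = 1
((Q ∧ P) → ¬P) → ¬¬(Q → (R → R)) = 0 → 1 = 1
R → Q = 4/5 → 4/5 = 1
¬(R → Q) = ¬1 = 0
P ∨ P = 4/5 ∨ 4/5 = 4/5
¬(R → Q) ∨ (P ∨ P) = 0 ∨ 4/5 = 4/5
R → Q = 4/5 → 4/5 = 1
R → (R → Q) = 4/5 → 1 = 1
(¬(R → Q) ∨ (P ∨ P)) → (R → (R → Q)) = 4/5 → 1 = 1
P ∨ Q = 4/5 ∨ 4/5 = 4/5
P → (P ∨ Q) = 4/5 → 4/5 = 1
(P → (P ∨ Q)) ∧ P = 1 ∧ 4/5 = 4/5
Q ∧ P = 4/5 ∧ 4/5 = 4/5
P ∧ (Q ∧ P) = 4/5 ∧ 4/5 = 4/5
¬R = ¬4/5 = 0
Q ∧ R = 4/5 ∧ 4/5 = 4/5
¬R ∨ (Q ∧ R) = 0 ∨ 4/5 = 4/5
(P ∧ (Q ∧ P)) → (¬R ∨ (Q ∧ R)) = 4/5 → 4/5 = 1
((P → (P ∨ Q)) ∧ P) ∧ ((P ∧ (Q ∧ P)) → (¬R ∨ (Q ∧ R))) = 4/5 ∧ 1 = 4/5
((¬(R → Q) ∨ (P ∨ P)) → (R → (R → Q))) → (((P → (P ∨ Q)) ∧ P) ∧ ((P ∧ (Q ∧ P)) → (¬R ∨ (Q ∧ R)))) = 1 → 4/5 = 4/5
(((Q ∧ P) → ¬P) → ¬¬(Q → (R → R))) ∧ (((¬(R → Q) ∨ (P ∨ P)) → (R → (R → Q))) → (((P → (P ∨ Q)) ∧ P) ∧ ((P ∧ (Q ∧ P)) → (¬R ∨ (Q ∧ R))))) = 1 ∧ 4/5 = 4/5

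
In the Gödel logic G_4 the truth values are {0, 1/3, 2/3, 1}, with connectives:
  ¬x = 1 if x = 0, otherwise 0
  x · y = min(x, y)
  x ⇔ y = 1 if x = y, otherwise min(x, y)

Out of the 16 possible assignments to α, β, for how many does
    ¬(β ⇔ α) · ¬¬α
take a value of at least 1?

α = 0, β = 0 ↦ 0  <
α = 0, β = 1/3 ↦ 0  <
α = 0, β = 2/3 ↦ 0  <
α = 0, β = 1 ↦ 0  <
α = 1/3, β = 0 ↦ 1  ≥
α = 1/3, β = 1/3 ↦ 0  <
α = 1/3, β = 2/3 ↦ 0  <
α = 1/3, β = 1 ↦ 0  <
α = 2/3, β = 0 ↦ 1  ≥
α = 2/3, β = 1/3 ↦ 0  <
α = 2/3, β = 2/3 ↦ 0  <
α = 2/3, β = 1 ↦ 0  <
α = 1, β = 0 ↦ 1  ≥
α = 1, β = 1/3 ↦ 0  <
α = 1, β = 2/3 ↦ 0  <
α = 1, β = 1 ↦ 0  <
So 3 of the 16 assignments meet the threshold.

3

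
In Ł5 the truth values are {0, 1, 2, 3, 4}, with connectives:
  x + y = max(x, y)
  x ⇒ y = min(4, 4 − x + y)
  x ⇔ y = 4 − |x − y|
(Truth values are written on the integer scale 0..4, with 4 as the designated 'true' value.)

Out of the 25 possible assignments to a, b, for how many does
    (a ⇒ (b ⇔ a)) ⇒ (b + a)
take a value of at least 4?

11

value 4: 11 assignments (counts)
value 3: 5 assignments
value 2: 5 assignments
value 1: 3 assignments
value 0: 1 assignment
So 11 of the 25 assignments meet the threshold.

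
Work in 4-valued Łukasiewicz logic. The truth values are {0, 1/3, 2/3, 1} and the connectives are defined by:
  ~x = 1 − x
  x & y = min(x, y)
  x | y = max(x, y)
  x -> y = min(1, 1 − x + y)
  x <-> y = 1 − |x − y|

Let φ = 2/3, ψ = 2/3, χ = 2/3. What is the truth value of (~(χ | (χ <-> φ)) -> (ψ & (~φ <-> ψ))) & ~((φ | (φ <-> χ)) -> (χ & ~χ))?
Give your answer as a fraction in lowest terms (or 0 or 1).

χ <-> φ = 2/3 <-> 2/3 = 1
χ | (χ <-> φ) = 2/3 | 1 = 1
~(χ | (χ <-> φ)) = ~1 = 0
~φ = ~2/3 = 1/3
~φ <-> ψ = 1/3 <-> 2/3 = 2/3
ψ & (~φ <-> ψ) = 2/3 & 2/3 = 2/3
~(χ | (χ <-> φ)) -> (ψ & (~φ <-> ψ)) = 0 -> 2/3 = 1
φ <-> χ = 2/3 <-> 2/3 = 1
φ | (φ <-> χ) = 2/3 | 1 = 1
~χ = ~2/3 = 1/3
χ & ~χ = 2/3 & 1/3 = 1/3
(φ | (φ <-> χ)) -> (χ & ~χ) = 1 -> 1/3 = 1/3
~((φ | (φ <-> χ)) -> (χ & ~χ)) = ~1/3 = 2/3
(~(χ | (χ <-> φ)) -> (ψ & (~φ <-> ψ))) & ~((φ | (φ <-> χ)) -> (χ & ~χ)) = 1 & 2/3 = 2/3

2/3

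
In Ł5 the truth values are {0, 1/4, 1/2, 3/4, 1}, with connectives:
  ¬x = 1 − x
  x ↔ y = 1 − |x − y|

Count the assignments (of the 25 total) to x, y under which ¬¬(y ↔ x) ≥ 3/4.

13

value 1: 5 assignments (counts)
value 3/4: 8 assignments (counts)
value 1/2: 6 assignments
value 1/4: 4 assignments
value 0: 2 assignments
So 13 of the 25 assignments meet the threshold.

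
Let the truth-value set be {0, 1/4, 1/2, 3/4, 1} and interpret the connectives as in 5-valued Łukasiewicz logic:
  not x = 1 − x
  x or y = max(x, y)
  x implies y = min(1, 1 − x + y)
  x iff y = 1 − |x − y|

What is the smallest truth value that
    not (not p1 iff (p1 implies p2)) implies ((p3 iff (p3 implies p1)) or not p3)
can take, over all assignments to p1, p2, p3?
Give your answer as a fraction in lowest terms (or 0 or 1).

Take p1 = 1, p2 = 1, p3 = 1/2:
not p1 = not 1 = 0
p1 implies p2 = 1 implies 1 = 1
not p1 iff (p1 implies p2) = 0 iff 1 = 0
not (not p1 iff (p1 implies p2)) = not 0 = 1
p3 implies p1 = 1/2 implies 1 = 1
p3 iff (p3 implies p1) = 1/2 iff 1 = 1/2
not p3 = not 1/2 = 1/2
(p3 iff (p3 implies p1)) or not p3 = 1/2 or 1/2 = 1/2
not (not p1 iff (p1 implies p2)) implies ((p3 iff (p3 implies p1)) or not p3) = 1 implies 1/2 = 1/2
No assignment yields a value below 1/2, so this is the minimum.

1/2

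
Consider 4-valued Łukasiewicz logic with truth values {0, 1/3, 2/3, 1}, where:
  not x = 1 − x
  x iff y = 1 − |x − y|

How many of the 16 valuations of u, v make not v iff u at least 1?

u = 0, v = 0 ↦ 0  <
u = 0, v = 1/3 ↦ 1/3  <
u = 0, v = 2/3 ↦ 2/3  <
u = 0, v = 1 ↦ 1  ≥
u = 1/3, v = 0 ↦ 1/3  <
u = 1/3, v = 1/3 ↦ 2/3  <
u = 1/3, v = 2/3 ↦ 1  ≥
u = 1/3, v = 1 ↦ 2/3  <
u = 2/3, v = 0 ↦ 2/3  <
u = 2/3, v = 1/3 ↦ 1  ≥
u = 2/3, v = 2/3 ↦ 2/3  <
u = 2/3, v = 1 ↦ 1/3  <
u = 1, v = 0 ↦ 1  ≥
u = 1, v = 1/3 ↦ 2/3  <
u = 1, v = 2/3 ↦ 1/3  <
u = 1, v = 1 ↦ 0  <
So 4 of the 16 assignments meet the threshold.

4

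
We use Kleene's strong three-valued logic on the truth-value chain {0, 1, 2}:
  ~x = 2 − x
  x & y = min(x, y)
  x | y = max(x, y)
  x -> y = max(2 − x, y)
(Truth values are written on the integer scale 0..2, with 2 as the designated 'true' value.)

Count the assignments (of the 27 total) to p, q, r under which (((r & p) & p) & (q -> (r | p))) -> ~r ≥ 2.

value 2: 15 assignments (counts)
value 1: 9 assignments
value 0: 3 assignments
So 15 of the 27 assignments meet the threshold.

15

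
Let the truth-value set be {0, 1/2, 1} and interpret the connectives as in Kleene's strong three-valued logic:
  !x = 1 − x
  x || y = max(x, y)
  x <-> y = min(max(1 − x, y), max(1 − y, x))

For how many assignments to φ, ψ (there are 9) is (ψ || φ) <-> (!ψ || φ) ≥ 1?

φ = 0, ψ = 0 ↦ 0  <
φ = 0, ψ = 1/2 ↦ 1/2  <
φ = 0, ψ = 1 ↦ 0  <
φ = 1/2, ψ = 0 ↦ 1/2  <
φ = 1/2, ψ = 1/2 ↦ 1/2  <
φ = 1/2, ψ = 1 ↦ 1/2  <
φ = 1, ψ = 0 ↦ 1  ≥
φ = 1, ψ = 1/2 ↦ 1  ≥
φ = 1, ψ = 1 ↦ 1  ≥
So 3 of the 9 assignments meet the threshold.

3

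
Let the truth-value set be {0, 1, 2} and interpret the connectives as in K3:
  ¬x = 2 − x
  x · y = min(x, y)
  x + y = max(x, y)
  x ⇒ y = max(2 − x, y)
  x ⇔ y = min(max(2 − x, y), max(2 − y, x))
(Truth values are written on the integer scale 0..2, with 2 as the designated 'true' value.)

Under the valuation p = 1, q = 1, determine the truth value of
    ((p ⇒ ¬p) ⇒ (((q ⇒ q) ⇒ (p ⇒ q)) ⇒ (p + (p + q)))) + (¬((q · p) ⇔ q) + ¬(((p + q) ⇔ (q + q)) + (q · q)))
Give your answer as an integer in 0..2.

1

¬p = ¬1 = 1
p ⇒ ¬p = 1 ⇒ 1 = 1
q ⇒ q = 1 ⇒ 1 = 1
p ⇒ q = 1 ⇒ 1 = 1
(q ⇒ q) ⇒ (p ⇒ q) = 1 ⇒ 1 = 1
p + q = 1 + 1 = 1
p + (p + q) = 1 + 1 = 1
((q ⇒ q) ⇒ (p ⇒ q)) ⇒ (p + (p + q)) = 1 ⇒ 1 = 1
(p ⇒ ¬p) ⇒ (((q ⇒ q) ⇒ (p ⇒ q)) ⇒ (p + (p + q))) = 1 ⇒ 1 = 1
q · p = 1 · 1 = 1
(q · p) ⇔ q = 1 ⇔ 1 = 1
¬((q · p) ⇔ q) = ¬1 = 1
p + q = 1 + 1 = 1
q + q = 1 + 1 = 1
(p + q) ⇔ (q + q) = 1 ⇔ 1 = 1
q · q = 1 · 1 = 1
((p + q) ⇔ (q + q)) + (q · q) = 1 + 1 = 1
¬(((p + q) ⇔ (q + q)) + (q · q)) = ¬1 = 1
¬((q · p) ⇔ q) + ¬(((p + q) ⇔ (q + q)) + (q · q)) = 1 + 1 = 1
((p ⇒ ¬p) ⇒ (((q ⇒ q) ⇒ (p ⇒ q)) ⇒ (p + (p + q)))) + (¬((q · p) ⇔ q) + ¬(((p + q) ⇔ (q + q)) + (q · q))) = 1 + 1 = 1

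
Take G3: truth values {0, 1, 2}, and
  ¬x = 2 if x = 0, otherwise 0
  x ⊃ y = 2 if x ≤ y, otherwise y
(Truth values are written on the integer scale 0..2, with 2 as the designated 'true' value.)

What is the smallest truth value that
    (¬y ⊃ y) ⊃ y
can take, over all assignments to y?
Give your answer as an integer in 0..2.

1

Take y = 1:
¬y = ¬1 = 0
¬y ⊃ y = 0 ⊃ 1 = 2
(¬y ⊃ y) ⊃ y = 2 ⊃ 1 = 1
No assignment yields a value below 1, so this is the minimum.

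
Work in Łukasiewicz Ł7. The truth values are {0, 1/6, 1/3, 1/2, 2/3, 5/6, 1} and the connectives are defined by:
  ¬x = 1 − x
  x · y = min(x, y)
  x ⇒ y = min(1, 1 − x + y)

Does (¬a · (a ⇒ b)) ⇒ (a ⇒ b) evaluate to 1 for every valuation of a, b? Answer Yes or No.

At a = 1/6, b = 0, for instance:
¬a = ¬1/6 = 5/6
a ⇒ b = 1/6 ⇒ 0 = 5/6
¬a · (a ⇒ b) = 5/6 · 5/6 = 5/6
(¬a · (a ⇒ b)) ⇒ (a ⇒ b) = 5/6 ⇒ 5/6 = 1
and checking the remaining 48 assignments likewise gives ≥ 1 in every case.

Yes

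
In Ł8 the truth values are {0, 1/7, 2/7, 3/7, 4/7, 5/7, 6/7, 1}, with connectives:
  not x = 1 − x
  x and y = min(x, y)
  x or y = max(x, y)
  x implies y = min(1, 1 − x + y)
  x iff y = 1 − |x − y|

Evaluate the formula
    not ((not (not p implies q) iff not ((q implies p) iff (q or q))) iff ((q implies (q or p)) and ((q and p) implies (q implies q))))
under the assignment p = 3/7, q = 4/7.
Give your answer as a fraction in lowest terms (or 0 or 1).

not p = not 3/7 = 4/7
not p implies q = 4/7 implies 4/7 = 1
not (not p implies q) = not 1 = 0
q implies p = 4/7 implies 3/7 = 6/7
q or q = 4/7 or 4/7 = 4/7
(q implies p) iff (q or q) = 6/7 iff 4/7 = 5/7
not ((q implies p) iff (q or q)) = not 5/7 = 2/7
not (not p implies q) iff not ((q implies p) iff (q or q)) = 0 iff 2/7 = 5/7
q or p = 4/7 or 3/7 = 4/7
q implies (q or p) = 4/7 implies 4/7 = 1
q and p = 4/7 and 3/7 = 3/7
q implies q = 4/7 implies 4/7 = 1
(q and p) implies (q implies q) = 3/7 implies 1 = 1
(q implies (q or p)) and ((q and p) implies (q implies q)) = 1 and 1 = 1
(not (not p implies q) iff not ((q implies p) iff (q or q))) iff ((q implies (q or p)) and ((q and p) implies (q implies q))) = 5/7 iff 1 = 5/7
not ((not (not p implies q) iff not ((q implies p) iff (q or q))) iff ((q implies (q or p)) and ((q and p) implies (q implies q)))) = not 5/7 = 2/7

2/7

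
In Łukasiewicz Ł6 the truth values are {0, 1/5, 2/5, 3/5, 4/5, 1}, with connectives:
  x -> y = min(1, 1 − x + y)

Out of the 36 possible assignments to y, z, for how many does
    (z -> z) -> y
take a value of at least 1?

value 1: 6 assignments (counts)
value 4/5: 6 assignments
value 3/5: 6 assignments
value 2/5: 6 assignments
value 1/5: 6 assignments
value 0: 6 assignments
So 6 of the 36 assignments meet the threshold.

6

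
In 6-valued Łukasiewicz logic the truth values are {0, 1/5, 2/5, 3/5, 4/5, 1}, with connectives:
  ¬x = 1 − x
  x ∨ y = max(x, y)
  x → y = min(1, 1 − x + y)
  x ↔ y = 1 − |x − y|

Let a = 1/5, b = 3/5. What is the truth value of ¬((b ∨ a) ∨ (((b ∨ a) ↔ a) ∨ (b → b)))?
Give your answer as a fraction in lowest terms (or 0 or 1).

b ∨ a = 3/5 ∨ 1/5 = 3/5
b ∨ a = 3/5 ∨ 1/5 = 3/5
(b ∨ a) ↔ a = 3/5 ↔ 1/5 = 3/5
b → b = 3/5 → 3/5 = 1
((b ∨ a) ↔ a) ∨ (b → b) = 3/5 ∨ 1 = 1
(b ∨ a) ∨ (((b ∨ a) ↔ a) ∨ (b → b)) = 3/5 ∨ 1 = 1
¬((b ∨ a) ∨ (((b ∨ a) ↔ a) ∨ (b → b))) = ¬1 = 0

0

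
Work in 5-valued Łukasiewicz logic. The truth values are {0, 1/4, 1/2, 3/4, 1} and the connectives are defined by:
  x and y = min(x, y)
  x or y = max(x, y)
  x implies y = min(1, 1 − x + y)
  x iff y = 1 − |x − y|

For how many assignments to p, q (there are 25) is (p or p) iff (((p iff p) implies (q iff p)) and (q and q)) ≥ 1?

9

value 1: 9 assignments (counts)
value 3/4: 9 assignments
value 1/2: 4 assignments
value 1/4: 2 assignments
value 0: 1 assignment
So 9 of the 25 assignments meet the threshold.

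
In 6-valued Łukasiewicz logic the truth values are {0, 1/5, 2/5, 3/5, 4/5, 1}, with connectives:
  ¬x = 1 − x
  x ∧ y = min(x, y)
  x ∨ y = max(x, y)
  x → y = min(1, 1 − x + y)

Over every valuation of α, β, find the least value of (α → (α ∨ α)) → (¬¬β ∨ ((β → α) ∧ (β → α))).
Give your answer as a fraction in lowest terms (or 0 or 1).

Take α = 0, β = 2/5:
α ∨ α = 0 ∨ 0 = 0
α → (α ∨ α) = 0 → 0 = 1
¬β = ¬2/5 = 3/5
¬¬β = ¬3/5 = 2/5
β → α = 2/5 → 0 = 3/5
β → α = 2/5 → 0 = 3/5
(β → α) ∧ (β → α) = 3/5 ∧ 3/5 = 3/5
¬¬β ∨ ((β → α) ∧ (β → α)) = 2/5 ∨ 3/5 = 3/5
(α → (α ∨ α)) → (¬¬β ∨ ((β → α) ∧ (β → α))) = 1 → 3/5 = 3/5
No assignment yields a value below 3/5, so this is the minimum.

3/5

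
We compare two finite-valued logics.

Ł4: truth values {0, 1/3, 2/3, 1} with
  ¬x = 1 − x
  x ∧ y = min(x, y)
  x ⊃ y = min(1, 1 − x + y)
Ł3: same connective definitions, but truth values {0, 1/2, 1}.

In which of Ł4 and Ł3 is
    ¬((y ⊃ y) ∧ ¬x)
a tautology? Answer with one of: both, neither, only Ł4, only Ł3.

neither

In Ł4: at x = 0, y = 0 the value is 0 — not a tautology.
In Ł3: at x = 0, y = 0 the value is 0 — not a tautology.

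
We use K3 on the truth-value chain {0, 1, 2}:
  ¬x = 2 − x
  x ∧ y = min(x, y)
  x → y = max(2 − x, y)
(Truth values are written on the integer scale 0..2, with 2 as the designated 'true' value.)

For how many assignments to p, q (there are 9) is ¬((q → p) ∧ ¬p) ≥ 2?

4

p = 0, q = 0 ↦ 0  <
p = 0, q = 1 ↦ 1  <
p = 0, q = 2 ↦ 2  ≥
p = 1, q = 0 ↦ 1  <
p = 1, q = 1 ↦ 1  <
p = 1, q = 2 ↦ 1  <
p = 2, q = 0 ↦ 2  ≥
p = 2, q = 1 ↦ 2  ≥
p = 2, q = 2 ↦ 2  ≥
So 4 of the 9 assignments meet the threshold.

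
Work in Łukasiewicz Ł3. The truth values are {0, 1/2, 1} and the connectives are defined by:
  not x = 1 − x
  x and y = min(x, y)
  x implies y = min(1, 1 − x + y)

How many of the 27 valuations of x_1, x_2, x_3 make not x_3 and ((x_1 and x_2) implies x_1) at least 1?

9

value 1: 9 assignments (counts)
value 1/2: 9 assignments
value 0: 9 assignments
So 9 of the 27 assignments meet the threshold.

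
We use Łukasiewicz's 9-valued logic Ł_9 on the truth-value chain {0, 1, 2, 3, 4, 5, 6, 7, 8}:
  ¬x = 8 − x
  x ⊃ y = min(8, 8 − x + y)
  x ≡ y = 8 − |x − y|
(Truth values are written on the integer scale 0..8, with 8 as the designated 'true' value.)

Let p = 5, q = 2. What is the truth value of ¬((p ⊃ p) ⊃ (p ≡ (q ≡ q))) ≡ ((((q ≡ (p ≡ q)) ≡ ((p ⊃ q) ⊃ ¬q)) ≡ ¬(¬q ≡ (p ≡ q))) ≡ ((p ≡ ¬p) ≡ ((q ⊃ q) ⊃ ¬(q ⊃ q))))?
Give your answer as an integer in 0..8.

5

p ⊃ p = 5 ⊃ 5 = 8
q ≡ q = 2 ≡ 2 = 8
p ≡ (q ≡ q) = 5 ≡ 8 = 5
(p ⊃ p) ⊃ (p ≡ (q ≡ q)) = 8 ⊃ 5 = 5
¬((p ⊃ p) ⊃ (p ≡ (q ≡ q))) = ¬5 = 3
p ≡ q = 5 ≡ 2 = 5
q ≡ (p ≡ q) = 2 ≡ 5 = 5
p ⊃ q = 5 ⊃ 2 = 5
¬q = ¬2 = 6
(p ⊃ q) ⊃ ¬q = 5 ⊃ 6 = 8
(q ≡ (p ≡ q)) ≡ ((p ⊃ q) ⊃ ¬q) = 5 ≡ 8 = 5
¬q = ¬2 = 6
p ≡ q = 5 ≡ 2 = 5
¬q ≡ (p ≡ q) = 6 ≡ 5 = 7
¬(¬q ≡ (p ≡ q)) = ¬7 = 1
((q ≡ (p ≡ q)) ≡ ((p ⊃ q) ⊃ ¬q)) ≡ ¬(¬q ≡ (p ≡ q)) = 5 ≡ 1 = 4
¬p = ¬5 = 3
p ≡ ¬p = 5 ≡ 3 = 6
q ⊃ q = 2 ⊃ 2 = 8
q ⊃ q = 2 ⊃ 2 = 8
¬(q ⊃ q) = ¬8 = 0
(q ⊃ q) ⊃ ¬(q ⊃ q) = 8 ⊃ 0 = 0
(p ≡ ¬p) ≡ ((q ⊃ q) ⊃ ¬(q ⊃ q)) = 6 ≡ 0 = 2
(((q ≡ (p ≡ q)) ≡ ((p ⊃ q) ⊃ ¬q)) ≡ ¬(¬q ≡ (p ≡ q))) ≡ ((p ≡ ¬p) ≡ ((q ⊃ q) ⊃ ¬(q ⊃ q))) = 4 ≡ 2 = 6
¬((p ⊃ p) ⊃ (p ≡ (q ≡ q))) ≡ ((((q ≡ (p ≡ q)) ≡ ((p ⊃ q) ⊃ ¬q)) ≡ ¬(¬q ≡ (p ≡ q))) ≡ ((p ≡ ¬p) ≡ ((q ⊃ q) ⊃ ¬(q ⊃ q)))) = 3 ≡ 6 = 5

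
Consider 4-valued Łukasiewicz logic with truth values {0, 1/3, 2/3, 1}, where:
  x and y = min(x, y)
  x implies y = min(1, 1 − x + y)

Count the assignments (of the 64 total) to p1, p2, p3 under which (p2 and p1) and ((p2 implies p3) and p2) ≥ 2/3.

10

value 1: 1 assignment (counts)
value 2/3: 9 assignments (counts)
value 1/3: 23 assignments
value 0: 31 assignments
So 10 of the 64 assignments meet the threshold.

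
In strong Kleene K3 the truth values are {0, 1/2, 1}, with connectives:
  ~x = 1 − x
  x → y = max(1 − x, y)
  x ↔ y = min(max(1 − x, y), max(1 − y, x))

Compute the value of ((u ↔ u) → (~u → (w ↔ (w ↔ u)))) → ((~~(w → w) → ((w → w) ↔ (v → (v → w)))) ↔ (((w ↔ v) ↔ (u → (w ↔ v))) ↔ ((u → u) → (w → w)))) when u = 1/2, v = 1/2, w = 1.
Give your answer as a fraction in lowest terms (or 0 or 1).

u ↔ u = 1/2 ↔ 1/2 = 1/2
~u = ~1/2 = 1/2
w ↔ u = 1 ↔ 1/2 = 1/2
w ↔ (w ↔ u) = 1 ↔ 1/2 = 1/2
~u → (w ↔ (w ↔ u)) = 1/2 → 1/2 = 1/2
(u ↔ u) → (~u → (w ↔ (w ↔ u))) = 1/2 → 1/2 = 1/2
w → w = 1 → 1 = 1
~(w → w) = ~1 = 0
~~(w → w) = ~0 = 1
w → w = 1 → 1 = 1
v → w = 1/2 → 1 = 1
v → (v → w) = 1/2 → 1 = 1
(w → w) ↔ (v → (v → w)) = 1 ↔ 1 = 1
~~(w → w) → ((w → w) ↔ (v → (v → w))) = 1 → 1 = 1
w ↔ v = 1 ↔ 1/2 = 1/2
w ↔ v = 1 ↔ 1/2 = 1/2
u → (w ↔ v) = 1/2 → 1/2 = 1/2
(w ↔ v) ↔ (u → (w ↔ v)) = 1/2 ↔ 1/2 = 1/2
u → u = 1/2 → 1/2 = 1/2
w → w = 1 → 1 = 1
(u → u) → (w → w) = 1/2 → 1 = 1
((w ↔ v) ↔ (u → (w ↔ v))) ↔ ((u → u) → (w → w)) = 1/2 ↔ 1 = 1/2
(~~(w → w) → ((w → w) ↔ (v → (v → w)))) ↔ (((w ↔ v) ↔ (u → (w ↔ v))) ↔ ((u → u) → (w → w))) = 1 ↔ 1/2 = 1/2
((u ↔ u) → (~u → (w ↔ (w ↔ u)))) → ((~~(w → w) → ((w → w) ↔ (v → (v → w)))) ↔ (((w ↔ v) ↔ (u → (w ↔ v))) ↔ ((u → u) → (w → w)))) = 1/2 → 1/2 = 1/2

1/2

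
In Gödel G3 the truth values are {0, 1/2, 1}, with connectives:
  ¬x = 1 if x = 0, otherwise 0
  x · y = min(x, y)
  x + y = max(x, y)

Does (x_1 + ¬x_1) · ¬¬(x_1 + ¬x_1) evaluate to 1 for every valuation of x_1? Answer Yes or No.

No

Counterexample: take x_1 = 1/2.
¬x_1 = ¬1/2 = 0
x_1 + ¬x_1 = 1/2 + 0 = 1/2
¬(x_1 + ¬x_1) = ¬1/2 = 0
¬¬(x_1 + ¬x_1) = ¬0 = 1
(x_1 + ¬x_1) · ¬¬(x_1 + ¬x_1) = 1/2 · 1 = 1/2
This gives 1/2 ≠ 1.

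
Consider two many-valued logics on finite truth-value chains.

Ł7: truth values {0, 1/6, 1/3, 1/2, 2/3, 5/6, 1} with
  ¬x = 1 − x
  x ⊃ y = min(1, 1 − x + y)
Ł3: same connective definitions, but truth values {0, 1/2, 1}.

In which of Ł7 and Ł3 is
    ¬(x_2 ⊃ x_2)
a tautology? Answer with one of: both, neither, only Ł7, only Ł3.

neither

In Ł7: at x_2 = 0 the value is 0 — not a tautology.
In Ł3: at x_2 = 0 the value is 0 — not a tautology.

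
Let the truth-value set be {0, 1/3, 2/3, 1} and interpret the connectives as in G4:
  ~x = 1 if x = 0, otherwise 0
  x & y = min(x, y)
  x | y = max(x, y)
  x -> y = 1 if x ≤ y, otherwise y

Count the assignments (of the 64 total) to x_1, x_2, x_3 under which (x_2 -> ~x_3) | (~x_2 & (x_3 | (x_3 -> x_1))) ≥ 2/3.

28

value 1: 28 assignments (counts)
value 0: 36 assignments
So 28 of the 64 assignments meet the threshold.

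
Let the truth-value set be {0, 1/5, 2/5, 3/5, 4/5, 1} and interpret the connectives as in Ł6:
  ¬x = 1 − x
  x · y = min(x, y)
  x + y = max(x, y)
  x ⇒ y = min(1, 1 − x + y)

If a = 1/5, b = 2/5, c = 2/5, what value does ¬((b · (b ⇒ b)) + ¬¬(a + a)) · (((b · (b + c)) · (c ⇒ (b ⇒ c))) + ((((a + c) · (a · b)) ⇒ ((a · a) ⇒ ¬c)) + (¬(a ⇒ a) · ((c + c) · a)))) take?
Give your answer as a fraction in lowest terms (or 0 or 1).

b ⇒ b = 2/5 ⇒ 2/5 = 1
b · (b ⇒ b) = 2/5 · 1 = 2/5
a + a = 1/5 + 1/5 = 1/5
¬(a + a) = ¬1/5 = 4/5
¬¬(a + a) = ¬4/5 = 1/5
(b · (b ⇒ b)) + ¬¬(a + a) = 2/5 + 1/5 = 2/5
¬((b · (b ⇒ b)) + ¬¬(a + a)) = ¬2/5 = 3/5
b + c = 2/5 + 2/5 = 2/5
b · (b + c) = 2/5 · 2/5 = 2/5
b ⇒ c = 2/5 ⇒ 2/5 = 1
c ⇒ (b ⇒ c) = 2/5 ⇒ 1 = 1
(b · (b + c)) · (c ⇒ (b ⇒ c)) = 2/5 · 1 = 2/5
a + c = 1/5 + 2/5 = 2/5
a · b = 1/5 · 2/5 = 1/5
(a + c) · (a · b) = 2/5 · 1/5 = 1/5
a · a = 1/5 · 1/5 = 1/5
¬c = ¬2/5 = 3/5
(a · a) ⇒ ¬c = 1/5 ⇒ 3/5 = 1
((a + c) · (a · b)) ⇒ ((a · a) ⇒ ¬c) = 1/5 ⇒ 1 = 1
a ⇒ a = 1/5 ⇒ 1/5 = 1
¬(a ⇒ a) = ¬1 = 0
c + c = 2/5 + 2/5 = 2/5
(c + c) · a = 2/5 · 1/5 = 1/5
¬(a ⇒ a) · ((c + c) · a) = 0 · 1/5 = 0
(((a + c) · (a · b)) ⇒ ((a · a) ⇒ ¬c)) + (¬(a ⇒ a) · ((c + c) · a)) = 1 + 0 = 1
((b · (b + c)) · (c ⇒ (b ⇒ c))) + ((((a + c) · (a · b)) ⇒ ((a · a) ⇒ ¬c)) + (¬(a ⇒ a) · ((c + c) · a))) = 2/5 + 1 = 1
¬((b · (b ⇒ b)) + ¬¬(a + a)) · (((b · (b + c)) · (c ⇒ (b ⇒ c))) + ((((a + c) · (a · b)) ⇒ ((a · a) ⇒ ¬c)) + (¬(a ⇒ a) · ((c + c) · a)))) = 3/5 · 1 = 3/5

3/5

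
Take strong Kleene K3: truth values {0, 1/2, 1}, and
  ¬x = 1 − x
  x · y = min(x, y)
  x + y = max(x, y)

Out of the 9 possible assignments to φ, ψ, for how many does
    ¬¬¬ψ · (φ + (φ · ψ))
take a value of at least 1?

φ = 0, ψ = 0 ↦ 0  <
φ = 0, ψ = 1/2 ↦ 0  <
φ = 0, ψ = 1 ↦ 0  <
φ = 1/2, ψ = 0 ↦ 1/2  <
φ = 1/2, ψ = 1/2 ↦ 1/2  <
φ = 1/2, ψ = 1 ↦ 0  <
φ = 1, ψ = 0 ↦ 1  ≥
φ = 1, ψ = 1/2 ↦ 1/2  <
φ = 1, ψ = 1 ↦ 0  <
So 1 of the 9 assignments meets the threshold.

1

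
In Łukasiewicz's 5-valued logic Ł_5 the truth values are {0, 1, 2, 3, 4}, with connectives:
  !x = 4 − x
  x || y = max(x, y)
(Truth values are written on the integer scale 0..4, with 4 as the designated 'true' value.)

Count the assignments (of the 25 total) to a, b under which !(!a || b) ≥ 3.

value 4: 1 assignment (counts)
value 3: 3 assignments (counts)
value 2: 5 assignments
value 1: 7 assignments
value 0: 9 assignments
So 4 of the 25 assignments meet the threshold.

4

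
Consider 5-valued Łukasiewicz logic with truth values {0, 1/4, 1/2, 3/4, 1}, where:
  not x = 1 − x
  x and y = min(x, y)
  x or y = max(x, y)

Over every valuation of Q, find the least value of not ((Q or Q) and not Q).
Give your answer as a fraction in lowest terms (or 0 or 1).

Take Q = 1/2:
Q or Q = 1/2 or 1/2 = 1/2
not Q = not 1/2 = 1/2
(Q or Q) and not Q = 1/2 and 1/2 = 1/2
not ((Q or Q) and not Q) = not 1/2 = 1/2
No assignment yields a value below 1/2, so this is the minimum.

1/2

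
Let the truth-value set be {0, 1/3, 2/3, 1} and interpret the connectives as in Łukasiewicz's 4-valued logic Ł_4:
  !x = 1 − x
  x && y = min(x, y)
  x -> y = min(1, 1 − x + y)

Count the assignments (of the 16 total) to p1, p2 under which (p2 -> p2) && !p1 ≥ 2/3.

p1 = 0, p2 = 0 ↦ 1  ≥
p1 = 0, p2 = 1/3 ↦ 1  ≥
p1 = 0, p2 = 2/3 ↦ 1  ≥
p1 = 0, p2 = 1 ↦ 1  ≥
p1 = 1/3, p2 = 0 ↦ 2/3  ≥
p1 = 1/3, p2 = 1/3 ↦ 2/3  ≥
p1 = 1/3, p2 = 2/3 ↦ 2/3  ≥
p1 = 1/3, p2 = 1 ↦ 2/3  ≥
p1 = 2/3, p2 = 0 ↦ 1/3  <
p1 = 2/3, p2 = 1/3 ↦ 1/3  <
p1 = 2/3, p2 = 2/3 ↦ 1/3  <
p1 = 2/3, p2 = 1 ↦ 1/3  <
p1 = 1, p2 = 0 ↦ 0  <
p1 = 1, p2 = 1/3 ↦ 0  <
p1 = 1, p2 = 2/3 ↦ 0  <
p1 = 1, p2 = 1 ↦ 0  <
So 8 of the 16 assignments meet the threshold.

8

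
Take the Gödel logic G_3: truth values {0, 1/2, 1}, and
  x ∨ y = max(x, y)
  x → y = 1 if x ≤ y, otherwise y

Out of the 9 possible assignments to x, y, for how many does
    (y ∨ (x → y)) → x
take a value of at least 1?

x = 0, y = 0 ↦ 0  <
x = 0, y = 1/2 ↦ 0  <
x = 0, y = 1 ↦ 0  <
x = 1/2, y = 0 ↦ 1  ≥
x = 1/2, y = 1/2 ↦ 1/2  <
x = 1/2, y = 1 ↦ 1/2  <
x = 1, y = 0 ↦ 1  ≥
x = 1, y = 1/2 ↦ 1  ≥
x = 1, y = 1 ↦ 1  ≥
So 4 of the 9 assignments meet the threshold.

4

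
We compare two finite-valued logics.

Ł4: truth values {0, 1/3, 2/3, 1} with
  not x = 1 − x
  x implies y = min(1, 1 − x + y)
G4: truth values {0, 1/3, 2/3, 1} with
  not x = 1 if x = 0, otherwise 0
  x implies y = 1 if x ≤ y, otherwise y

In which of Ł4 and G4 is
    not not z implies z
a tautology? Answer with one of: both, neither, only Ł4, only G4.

only Ł4

In Ł4: every assignment gives 1 — tautology.
In G4: at z = 1/3 the value is 1/3 — not a tautology.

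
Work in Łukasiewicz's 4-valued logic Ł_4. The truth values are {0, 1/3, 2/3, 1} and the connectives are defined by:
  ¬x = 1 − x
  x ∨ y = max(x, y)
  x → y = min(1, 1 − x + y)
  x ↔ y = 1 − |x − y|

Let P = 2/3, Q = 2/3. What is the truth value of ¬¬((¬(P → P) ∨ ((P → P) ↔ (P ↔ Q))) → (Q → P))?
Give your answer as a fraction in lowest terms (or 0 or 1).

1

P → P = 2/3 → 2/3 = 1
¬(P → P) = ¬1 = 0
P → P = 2/3 → 2/3 = 1
P ↔ Q = 2/3 ↔ 2/3 = 1
(P → P) ↔ (P ↔ Q) = 1 ↔ 1 = 1
¬(P → P) ∨ ((P → P) ↔ (P ↔ Q)) = 0 ∨ 1 = 1
Q → P = 2/3 → 2/3 = 1
(¬(P → P) ∨ ((P → P) ↔ (P ↔ Q))) → (Q → P) = 1 → 1 = 1
¬((¬(P → P) ∨ ((P → P) ↔ (P ↔ Q))) → (Q → P)) = ¬1 = 0
¬¬((¬(P → P) ∨ ((P → P) ↔ (P ↔ Q))) → (Q → P)) = ¬0 = 1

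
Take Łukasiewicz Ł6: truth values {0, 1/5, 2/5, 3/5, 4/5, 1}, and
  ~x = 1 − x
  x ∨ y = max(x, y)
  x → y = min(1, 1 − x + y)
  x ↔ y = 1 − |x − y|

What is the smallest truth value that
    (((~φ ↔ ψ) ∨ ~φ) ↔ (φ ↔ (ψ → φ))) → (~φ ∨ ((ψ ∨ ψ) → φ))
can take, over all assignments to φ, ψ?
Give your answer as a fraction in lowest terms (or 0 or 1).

3/5

Take φ = 2/5, ψ = 4/5:
~φ = ~2/5 = 3/5
~φ ↔ ψ = 3/5 ↔ 4/5 = 4/5
~φ = ~2/5 = 3/5
(~φ ↔ ψ) ∨ ~φ = 4/5 ∨ 3/5 = 4/5
ψ → φ = 4/5 → 2/5 = 3/5
φ ↔ (ψ → φ) = 2/5 ↔ 3/5 = 4/5
((~φ ↔ ψ) ∨ ~φ) ↔ (φ ↔ (ψ → φ)) = 4/5 ↔ 4/5 = 1
~φ = ~2/5 = 3/5
ψ ∨ ψ = 4/5 ∨ 4/5 = 4/5
(ψ ∨ ψ) → φ = 4/5 → 2/5 = 3/5
~φ ∨ ((ψ ∨ ψ) → φ) = 3/5 ∨ 3/5 = 3/5
(((~φ ↔ ψ) ∨ ~φ) ↔ (φ ↔ (ψ → φ))) → (~φ ∨ ((ψ ∨ ψ) → φ)) = 1 → 3/5 = 3/5
No assignment yields a value below 3/5, so this is the minimum.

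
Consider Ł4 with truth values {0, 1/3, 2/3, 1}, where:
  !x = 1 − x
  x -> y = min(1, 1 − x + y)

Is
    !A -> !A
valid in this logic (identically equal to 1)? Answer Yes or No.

A = 0 ↦ 1
A = 1/3 ↦ 1
A = 2/3 ↦ 1
A = 1 ↦ 1
Every assignment gives a value ≥ 1.

Yes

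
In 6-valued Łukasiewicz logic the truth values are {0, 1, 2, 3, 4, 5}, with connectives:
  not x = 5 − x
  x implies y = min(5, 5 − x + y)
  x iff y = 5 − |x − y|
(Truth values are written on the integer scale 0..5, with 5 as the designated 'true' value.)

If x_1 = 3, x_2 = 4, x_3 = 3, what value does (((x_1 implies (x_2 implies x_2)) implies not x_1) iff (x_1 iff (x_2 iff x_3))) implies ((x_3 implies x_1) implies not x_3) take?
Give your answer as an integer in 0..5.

x_2 implies x_2 = 4 implies 4 = 5
x_1 implies (x_2 implies x_2) = 3 implies 5 = 5
not x_1 = not 3 = 2
(x_1 implies (x_2 implies x_2)) implies not x_1 = 5 implies 2 = 2
x_2 iff x_3 = 4 iff 3 = 4
x_1 iff (x_2 iff x_3) = 3 iff 4 = 4
((x_1 implies (x_2 implies x_2)) implies not x_1) iff (x_1 iff (x_2 iff x_3)) = 2 iff 4 = 3
x_3 implies x_1 = 3 implies 3 = 5
not x_3 = not 3 = 2
(x_3 implies x_1) implies not x_3 = 5 implies 2 = 2
(((x_1 implies (x_2 implies x_2)) implies not x_1) iff (x_1 iff (x_2 iff x_3))) implies ((x_3 implies x_1) implies not x_3) = 3 implies 2 = 4

4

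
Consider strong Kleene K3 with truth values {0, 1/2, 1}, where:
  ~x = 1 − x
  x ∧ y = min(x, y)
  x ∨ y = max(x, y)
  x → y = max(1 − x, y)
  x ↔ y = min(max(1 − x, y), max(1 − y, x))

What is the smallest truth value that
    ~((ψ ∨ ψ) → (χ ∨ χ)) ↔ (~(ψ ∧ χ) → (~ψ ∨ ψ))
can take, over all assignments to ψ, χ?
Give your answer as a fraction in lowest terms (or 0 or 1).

Take ψ = 0, χ = 0:
ψ ∨ ψ = 0 ∨ 0 = 0
χ ∨ χ = 0 ∨ 0 = 0
(ψ ∨ ψ) → (χ ∨ χ) = 0 → 0 = 1
~((ψ ∨ ψ) → (χ ∨ χ)) = ~1 = 0
ψ ∧ χ = 0 ∧ 0 = 0
~(ψ ∧ χ) = ~0 = 1
~ψ = ~0 = 1
~ψ ∨ ψ = 1 ∨ 0 = 1
~(ψ ∧ χ) → (~ψ ∨ ψ) = 1 → 1 = 1
~((ψ ∨ ψ) → (χ ∨ χ)) ↔ (~(ψ ∧ χ) → (~ψ ∨ ψ)) = 0 ↔ 1 = 0
No assignment yields a value below 0, so this is the minimum.

0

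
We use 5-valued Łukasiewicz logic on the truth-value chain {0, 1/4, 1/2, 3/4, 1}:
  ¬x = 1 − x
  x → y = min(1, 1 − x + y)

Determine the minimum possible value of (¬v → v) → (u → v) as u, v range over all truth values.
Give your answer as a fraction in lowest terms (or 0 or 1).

1/2

Take u = 1, v = 1/2:
¬v = ¬1/2 = 1/2
¬v → v = 1/2 → 1/2 = 1
u → v = 1 → 1/2 = 1/2
(¬v → v) → (u → v) = 1 → 1/2 = 1/2
No assignment yields a value below 1/2, so this is the minimum.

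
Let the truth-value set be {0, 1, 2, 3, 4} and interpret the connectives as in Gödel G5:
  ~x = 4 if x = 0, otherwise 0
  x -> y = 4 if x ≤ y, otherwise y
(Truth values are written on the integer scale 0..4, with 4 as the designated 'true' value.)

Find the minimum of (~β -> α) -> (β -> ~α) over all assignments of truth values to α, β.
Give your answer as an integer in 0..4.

0

Take α = 1, β = 1:
~β = ~1 = 0
~β -> α = 0 -> 1 = 4
~α = ~1 = 0
β -> ~α = 1 -> 0 = 0
(~β -> α) -> (β -> ~α) = 4 -> 0 = 0
No assignment yields a value below 0, so this is the minimum.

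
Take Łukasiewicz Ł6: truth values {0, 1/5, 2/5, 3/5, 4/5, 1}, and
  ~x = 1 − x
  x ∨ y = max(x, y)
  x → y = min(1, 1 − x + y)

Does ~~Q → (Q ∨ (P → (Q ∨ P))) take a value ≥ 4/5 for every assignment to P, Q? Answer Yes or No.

Yes

At P = 4/5, Q = 4/5, for instance:
~Q = ~4/5 = 1/5
~~Q = ~1/5 = 4/5
Q ∨ P = 4/5 ∨ 4/5 = 4/5
P → (Q ∨ P) = 4/5 → 4/5 = 1
Q ∨ (P → (Q ∨ P)) = 4/5 ∨ 1 = 1
~~Q → (Q ∨ (P → (Q ∨ P))) = 4/5 → 1 = 1
and checking the remaining 35 assignments likewise gives ≥ 4/5 in every case.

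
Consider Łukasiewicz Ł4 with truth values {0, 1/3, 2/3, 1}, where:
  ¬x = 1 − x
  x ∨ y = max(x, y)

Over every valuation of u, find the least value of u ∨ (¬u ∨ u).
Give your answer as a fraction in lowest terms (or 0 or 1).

Take u = 1/3:
¬u = ¬1/3 = 2/3
¬u ∨ u = 2/3 ∨ 1/3 = 2/3
u ∨ (¬u ∨ u) = 1/3 ∨ 2/3 = 2/3
No assignment yields a value below 2/3, so this is the minimum.

2/3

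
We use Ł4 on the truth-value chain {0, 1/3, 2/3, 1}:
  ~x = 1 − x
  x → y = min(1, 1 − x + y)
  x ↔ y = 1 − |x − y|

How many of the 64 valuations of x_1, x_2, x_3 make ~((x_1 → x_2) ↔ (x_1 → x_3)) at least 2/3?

10

value 1: 2 assignments (counts)
value 2/3: 8 assignments (counts)
value 1/3: 18 assignments
value 0: 36 assignments
So 10 of the 64 assignments meet the threshold.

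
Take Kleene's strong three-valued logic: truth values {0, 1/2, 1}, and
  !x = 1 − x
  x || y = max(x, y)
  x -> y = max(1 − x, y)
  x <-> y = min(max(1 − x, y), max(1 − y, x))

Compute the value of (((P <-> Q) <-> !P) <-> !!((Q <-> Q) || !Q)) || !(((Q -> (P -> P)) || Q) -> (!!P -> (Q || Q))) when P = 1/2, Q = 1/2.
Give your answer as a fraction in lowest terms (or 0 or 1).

P <-> Q = 1/2 <-> 1/2 = 1/2
!P = !1/2 = 1/2
(P <-> Q) <-> !P = 1/2 <-> 1/2 = 1/2
Q <-> Q = 1/2 <-> 1/2 = 1/2
!Q = !1/2 = 1/2
(Q <-> Q) || !Q = 1/2 || 1/2 = 1/2
!((Q <-> Q) || !Q) = !1/2 = 1/2
!!((Q <-> Q) || !Q) = !1/2 = 1/2
((P <-> Q) <-> !P) <-> !!((Q <-> Q) || !Q) = 1/2 <-> 1/2 = 1/2
P -> P = 1/2 -> 1/2 = 1/2
Q -> (P -> P) = 1/2 -> 1/2 = 1/2
(Q -> (P -> P)) || Q = 1/2 || 1/2 = 1/2
!P = !1/2 = 1/2
!!P = !1/2 = 1/2
Q || Q = 1/2 || 1/2 = 1/2
!!P -> (Q || Q) = 1/2 -> 1/2 = 1/2
((Q -> (P -> P)) || Q) -> (!!P -> (Q || Q)) = 1/2 -> 1/2 = 1/2
!(((Q -> (P -> P)) || Q) -> (!!P -> (Q || Q))) = !1/2 = 1/2
(((P <-> Q) <-> !P) <-> !!((Q <-> Q) || !Q)) || !(((Q -> (P -> P)) || Q) -> (!!P -> (Q || Q))) = 1/2 || 1/2 = 1/2

1/2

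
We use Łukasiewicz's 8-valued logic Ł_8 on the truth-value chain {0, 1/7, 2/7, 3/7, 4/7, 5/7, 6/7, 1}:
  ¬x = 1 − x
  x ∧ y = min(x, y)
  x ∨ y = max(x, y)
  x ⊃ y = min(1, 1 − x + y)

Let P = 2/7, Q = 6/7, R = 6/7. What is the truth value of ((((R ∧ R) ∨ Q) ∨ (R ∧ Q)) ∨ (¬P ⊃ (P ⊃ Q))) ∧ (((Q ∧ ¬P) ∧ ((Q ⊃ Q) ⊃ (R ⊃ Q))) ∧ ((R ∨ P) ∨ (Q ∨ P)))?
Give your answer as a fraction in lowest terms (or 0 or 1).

5/7

R ∧ R = 6/7 ∧ 6/7 = 6/7
(R ∧ R) ∨ Q = 6/7 ∨ 6/7 = 6/7
R ∧ Q = 6/7 ∧ 6/7 = 6/7
((R ∧ R) ∨ Q) ∨ (R ∧ Q) = 6/7 ∨ 6/7 = 6/7
¬P = ¬2/7 = 5/7
P ⊃ Q = 2/7 ⊃ 6/7 = 1
¬P ⊃ (P ⊃ Q) = 5/7 ⊃ 1 = 1
(((R ∧ R) ∨ Q) ∨ (R ∧ Q)) ∨ (¬P ⊃ (P ⊃ Q)) = 6/7 ∨ 1 = 1
¬P = ¬2/7 = 5/7
Q ∧ ¬P = 6/7 ∧ 5/7 = 5/7
Q ⊃ Q = 6/7 ⊃ 6/7 = 1
R ⊃ Q = 6/7 ⊃ 6/7 = 1
(Q ⊃ Q) ⊃ (R ⊃ Q) = 1 ⊃ 1 = 1
(Q ∧ ¬P) ∧ ((Q ⊃ Q) ⊃ (R ⊃ Q)) = 5/7 ∧ 1 = 5/7
R ∨ P = 6/7 ∨ 2/7 = 6/7
Q ∨ P = 6/7 ∨ 2/7 = 6/7
(R ∨ P) ∨ (Q ∨ P) = 6/7 ∨ 6/7 = 6/7
((Q ∧ ¬P) ∧ ((Q ⊃ Q) ⊃ (R ⊃ Q))) ∧ ((R ∨ P) ∨ (Q ∨ P)) = 5/7 ∧ 6/7 = 5/7
((((R ∧ R) ∨ Q) ∨ (R ∧ Q)) ∨ (¬P ⊃ (P ⊃ Q))) ∧ (((Q ∧ ¬P) ∧ ((Q ⊃ Q) ⊃ (R ⊃ Q))) ∧ ((R ∨ P) ∨ (Q ∨ P))) = 1 ∧ 5/7 = 5/7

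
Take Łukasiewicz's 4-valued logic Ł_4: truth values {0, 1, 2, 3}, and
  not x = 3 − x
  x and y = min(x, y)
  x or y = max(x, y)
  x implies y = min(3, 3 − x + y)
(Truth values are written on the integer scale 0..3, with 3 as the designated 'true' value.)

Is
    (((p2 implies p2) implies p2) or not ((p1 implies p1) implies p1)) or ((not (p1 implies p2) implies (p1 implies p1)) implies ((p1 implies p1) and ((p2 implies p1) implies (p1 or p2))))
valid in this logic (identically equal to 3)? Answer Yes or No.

Counterexample: take p1 = 1, p2 = 0.
p2 implies p2 = 0 implies 0 = 3
(p2 implies p2) implies p2 = 3 implies 0 = 0
p1 implies p1 = 1 implies 1 = 3
(p1 implies p1) implies p1 = 3 implies 1 = 1
not ((p1 implies p1) implies p1) = not 1 = 2
((p2 implies p2) implies p2) or not ((p1 implies p1) implies p1) = 0 or 2 = 2
p1 implies p2 = 1 implies 0 = 2
not (p1 implies p2) = not 2 = 1
p1 implies p1 = 1 implies 1 = 3
not (p1 implies p2) implies (p1 implies p1) = 1 implies 3 = 3
p1 implies p1 = 1 implies 1 = 3
p2 implies p1 = 0 implies 1 = 3
p1 or p2 = 1 or 0 = 1
(p2 implies p1) implies (p1 or p2) = 3 implies 1 = 1
(p1 implies p1) and ((p2 implies p1) implies (p1 or p2)) = 3 and 1 = 1
(not (p1 implies p2) implies (p1 implies p1)) implies ((p1 implies p1) and ((p2 implies p1) implies (p1 or p2))) = 3 implies 1 = 1
(((p2 implies p2) implies p2) or not ((p1 implies p1) implies p1)) or ((not (p1 implies p2) implies (p1 implies p1)) implies ((p1 implies p1) and ((p2 implies p1) implies (p1 or p2)))) = 2 or 1 = 2
This gives 2 ≠ 3.

No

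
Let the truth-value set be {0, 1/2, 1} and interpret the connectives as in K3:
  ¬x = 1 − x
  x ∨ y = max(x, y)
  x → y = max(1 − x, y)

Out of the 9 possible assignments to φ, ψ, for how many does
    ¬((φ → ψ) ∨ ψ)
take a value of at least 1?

φ = 0, ψ = 0 ↦ 0  <
φ = 0, ψ = 1/2 ↦ 0  <
φ = 0, ψ = 1 ↦ 0  <
φ = 1/2, ψ = 0 ↦ 1/2  <
φ = 1/2, ψ = 1/2 ↦ 1/2  <
φ = 1/2, ψ = 1 ↦ 0  <
φ = 1, ψ = 0 ↦ 1  ≥
φ = 1, ψ = 1/2 ↦ 1/2  <
φ = 1, ψ = 1 ↦ 0  <
So 1 of the 9 assignments meets the threshold.

1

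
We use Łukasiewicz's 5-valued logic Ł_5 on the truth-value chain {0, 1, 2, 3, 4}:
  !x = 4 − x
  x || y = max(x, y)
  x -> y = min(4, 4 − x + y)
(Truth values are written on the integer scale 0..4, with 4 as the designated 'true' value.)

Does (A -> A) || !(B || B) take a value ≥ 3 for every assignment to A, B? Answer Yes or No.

Yes

At A = 2, B = 1, for instance:
A -> A = 2 -> 2 = 4
B || B = 1 || 1 = 1
!(B || B) = !1 = 3
(A -> A) || !(B || B) = 4 || 3 = 4
and checking the remaining 24 assignments likewise gives ≥ 3 in every case.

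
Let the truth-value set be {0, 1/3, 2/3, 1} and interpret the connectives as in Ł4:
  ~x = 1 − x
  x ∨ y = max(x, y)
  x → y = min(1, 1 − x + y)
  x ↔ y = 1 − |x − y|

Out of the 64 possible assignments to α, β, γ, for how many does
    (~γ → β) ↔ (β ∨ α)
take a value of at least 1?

31

value 1: 31 assignments (counts)
value 2/3: 22 assignments
value 1/3: 9 assignments
value 0: 2 assignments
So 31 of the 64 assignments meet the threshold.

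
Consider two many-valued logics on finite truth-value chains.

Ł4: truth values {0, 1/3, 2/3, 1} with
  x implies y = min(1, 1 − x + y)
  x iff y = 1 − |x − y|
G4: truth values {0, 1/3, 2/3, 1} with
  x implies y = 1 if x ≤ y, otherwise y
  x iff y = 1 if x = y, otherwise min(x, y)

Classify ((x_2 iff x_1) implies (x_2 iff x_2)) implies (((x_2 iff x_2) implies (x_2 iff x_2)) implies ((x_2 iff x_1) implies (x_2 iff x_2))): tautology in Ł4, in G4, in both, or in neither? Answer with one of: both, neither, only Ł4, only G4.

both

In Ł4: every assignment gives 1 — tautology.
In G4: every assignment gives 1 — tautology.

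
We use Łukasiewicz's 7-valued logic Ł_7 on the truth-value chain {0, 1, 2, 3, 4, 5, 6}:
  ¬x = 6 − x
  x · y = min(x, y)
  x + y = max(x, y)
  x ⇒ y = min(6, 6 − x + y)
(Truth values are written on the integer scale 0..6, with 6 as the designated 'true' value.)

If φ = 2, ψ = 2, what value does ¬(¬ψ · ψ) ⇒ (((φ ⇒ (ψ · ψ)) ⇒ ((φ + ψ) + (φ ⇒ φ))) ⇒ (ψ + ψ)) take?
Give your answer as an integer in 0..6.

¬ψ = ¬2 = 4
¬ψ · ψ = 4 · 2 = 2
¬(¬ψ · ψ) = ¬2 = 4
ψ · ψ = 2 · 2 = 2
φ ⇒ (ψ · ψ) = 2 ⇒ 2 = 6
φ + ψ = 2 + 2 = 2
φ ⇒ φ = 2 ⇒ 2 = 6
(φ + ψ) + (φ ⇒ φ) = 2 + 6 = 6
(φ ⇒ (ψ · ψ)) ⇒ ((φ + ψ) + (φ ⇒ φ)) = 6 ⇒ 6 = 6
ψ + ψ = 2 + 2 = 2
((φ ⇒ (ψ · ψ)) ⇒ ((φ + ψ) + (φ ⇒ φ))) ⇒ (ψ + ψ) = 6 ⇒ 2 = 2
¬(¬ψ · ψ) ⇒ (((φ ⇒ (ψ · ψ)) ⇒ ((φ + ψ) + (φ ⇒ φ))) ⇒ (ψ + ψ)) = 4 ⇒ 2 = 4

4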